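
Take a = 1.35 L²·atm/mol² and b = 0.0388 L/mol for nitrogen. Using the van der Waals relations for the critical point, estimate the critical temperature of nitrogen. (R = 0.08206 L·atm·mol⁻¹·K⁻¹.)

T_c ≈ 125.6 K

For a van der Waals gas, T_c = 8a/(27Rb).
T_c = 8×1.35/(27×0.08206×0.0388) = 10.800/0.085966 = 125.6 K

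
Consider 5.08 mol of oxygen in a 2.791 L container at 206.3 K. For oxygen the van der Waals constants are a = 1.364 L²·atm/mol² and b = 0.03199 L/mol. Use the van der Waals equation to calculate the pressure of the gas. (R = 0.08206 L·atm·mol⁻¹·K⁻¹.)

P = nRT/(V − nb) − a n²/V²
nRT/(V − nb) = (5.08)(0.08206)(206.3)/(2.791 − 5.08×0.03199) = 85.999/2.6285 = 32.718 atm
a n²/V² = (1.364)(5.08)²/(2.791)² = 4.5188 atm
P = 32.718 − 4.5188 = 28.20 atm

P ≈ 28.20 atm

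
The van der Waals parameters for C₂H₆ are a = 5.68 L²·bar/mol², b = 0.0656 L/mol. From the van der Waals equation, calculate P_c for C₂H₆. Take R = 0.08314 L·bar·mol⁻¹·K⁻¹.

P_c ≈ 48.89 bar

For a van der Waals gas, P_c = a/(27b²).
P_c = 5.68/(27×(0.0656)²) = 5.68/0.11619 = 48.89 bar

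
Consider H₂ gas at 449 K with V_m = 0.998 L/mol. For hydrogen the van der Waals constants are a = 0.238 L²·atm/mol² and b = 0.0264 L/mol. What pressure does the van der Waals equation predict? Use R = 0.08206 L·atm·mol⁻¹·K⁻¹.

P ≈ 37.68 atm

P = RT/(V_m − b) − a/V_m²
RT/(V_m − b) = (0.08206)(449)/(0.998 − 0.0264) = 36.845/0.97160 = 37.922 atm
a/V_m² = 0.238/(0.998)² = 0.23895 atm
P = 37.922 − 0.23895 = 37.68 atm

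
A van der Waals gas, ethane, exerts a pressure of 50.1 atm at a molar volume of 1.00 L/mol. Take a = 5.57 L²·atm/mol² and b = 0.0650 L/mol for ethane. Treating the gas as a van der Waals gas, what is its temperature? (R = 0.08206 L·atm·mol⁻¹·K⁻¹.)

T = (P + a/V_m²)(V_m − b)/R
P + a/V_m² = 50.1 + 5.57/(1.00)² = 55.670 atm
V_m − b = 1.00 − 0.0650 = 0.93500 L/mol
T = (55.670)(0.93500)/0.08206 = 634.3 K

T ≈ 634.3 K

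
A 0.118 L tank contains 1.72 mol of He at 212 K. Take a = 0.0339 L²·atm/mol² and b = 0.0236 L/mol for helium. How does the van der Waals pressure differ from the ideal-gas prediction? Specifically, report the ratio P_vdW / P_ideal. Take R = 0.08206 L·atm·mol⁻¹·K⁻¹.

P_vdW / P_ideal ≈ 1.496

Ideal: P_ideal = nRT/V = (1.72)(0.08206)(212)/0.118 = 253.579 atm
vdW: P = nRT/(V − nb) − a n²/V² = 29.9224/0.0774080 − 0.100290/0.0139240 = 386.554 − 7.20267 = 379.351 atm
Ratio = 379.351/253.579 = 1.496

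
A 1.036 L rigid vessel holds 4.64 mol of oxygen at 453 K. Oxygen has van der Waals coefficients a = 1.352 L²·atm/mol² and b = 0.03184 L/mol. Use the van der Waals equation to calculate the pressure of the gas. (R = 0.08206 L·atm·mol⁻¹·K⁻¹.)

P = nRT/(V − nb) − a n²/V²
nRT/(V − nb) = (4.64)(0.08206)(453)/(1.036 − 4.64×0.03184) = 172.48/0.88826 = 194.18 atm
a n²/V² = (1.352)(4.64)²/(1.036)² = 27.120 atm
P = 194.18 − 27.120 = 167.1 atm

P ≈ 167.1 atm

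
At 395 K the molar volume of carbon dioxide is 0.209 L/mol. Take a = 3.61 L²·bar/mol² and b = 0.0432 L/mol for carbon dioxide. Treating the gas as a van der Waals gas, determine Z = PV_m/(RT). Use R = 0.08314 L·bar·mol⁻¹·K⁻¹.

Z ≈ 0.7346

P = RT/(V_m − b) − a/V_m² = (0.08314)(395)/(0.209 − 0.0432) − 3.61/(0.209)²
  = 32.840/0.16580 − 82.645 = 198.07 − 82.645 = 115.43 bar
Z = PV_m/(RT) = (115.43)(0.209)/((0.08314)(395)) = 24.125/32.840 = 0.7346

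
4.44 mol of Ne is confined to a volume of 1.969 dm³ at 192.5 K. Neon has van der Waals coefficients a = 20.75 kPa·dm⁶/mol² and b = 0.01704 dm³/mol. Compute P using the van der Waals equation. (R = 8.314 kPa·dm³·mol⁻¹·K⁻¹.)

P ≈ 3648 kPa

P = nRT/(V − nb) − a n²/V²
nRT/(V − nb) = (4.44)(8.314)(192.5)/(1.969 − 4.44×0.01704) = 7106.0/1.8933 = 3753.2 kPa
a n²/V² = (20.75)(4.44)²/(1.969)² = 105.51 kPa
P = 3753.2 − 105.51 = 3648 kPa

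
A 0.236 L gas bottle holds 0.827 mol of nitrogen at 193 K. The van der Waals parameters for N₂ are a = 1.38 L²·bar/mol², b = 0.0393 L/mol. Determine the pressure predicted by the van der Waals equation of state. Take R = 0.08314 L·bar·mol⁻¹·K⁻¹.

P ≈ 48.26 bar

P = nRT/(V − nb) − a n²/V²
nRT/(V − nb) = (0.827)(0.08314)(193)/(0.236 − 0.827×0.0393) = 13.270/0.20350 = 65.209 bar
a n²/V² = (1.38)(0.827)²/(0.236)² = 16.946 bar
P = 65.209 − 16.946 = 48.26 bar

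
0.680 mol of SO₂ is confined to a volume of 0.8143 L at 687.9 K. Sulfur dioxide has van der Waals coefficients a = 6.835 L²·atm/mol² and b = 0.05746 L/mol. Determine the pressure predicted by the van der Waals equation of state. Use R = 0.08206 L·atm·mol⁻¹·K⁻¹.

P = nRT/(V − nb) − a n²/V²
nRT/(V − nb) = (0.680)(0.08206)(687.9)/(0.8143 − 0.680×0.05746) = 38.385/0.77523 = 49.514 atm
a n²/V² = (6.835)(0.680)²/(0.8143)² = 4.7664 atm
P = 49.514 − 4.7664 = 44.75 atm

P ≈ 44.75 atm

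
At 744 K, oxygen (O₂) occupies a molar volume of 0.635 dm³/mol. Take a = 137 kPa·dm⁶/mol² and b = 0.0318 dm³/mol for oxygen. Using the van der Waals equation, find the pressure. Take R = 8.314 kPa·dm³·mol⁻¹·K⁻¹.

P = RT/(V_m − b) − a/V_m²
RT/(V_m − b) = (8.314)(744)/(0.635 − 0.0318) = 6185.6/0.60320 = 10255 kPa
a/V_m² = 137/(0.635)² = 339.76 kPa
P = 10255 − 339.76 = 9915 kPa

P ≈ 9915 kPa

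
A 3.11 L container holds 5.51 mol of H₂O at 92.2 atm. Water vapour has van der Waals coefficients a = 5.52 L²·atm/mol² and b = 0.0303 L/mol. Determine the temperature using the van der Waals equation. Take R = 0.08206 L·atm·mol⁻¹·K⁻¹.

T = (P + a n²/V²)(V − nb)/(nR)
P + a n²/V² = 92.2 + (5.52)(5.51)²/(3.11)² = 109.53 atm
V − nb = 3.11 − (5.51)(0.0303) = 2.9430 L
T = (109.53)(2.9430)/((5.51)(0.08206)) = 712.9 K

T ≈ 712.9 K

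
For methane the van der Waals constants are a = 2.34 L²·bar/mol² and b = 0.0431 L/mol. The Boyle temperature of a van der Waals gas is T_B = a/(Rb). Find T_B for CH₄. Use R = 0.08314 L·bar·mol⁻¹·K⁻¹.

For a van der Waals gas the second virial coefficient B₂ = b − a/(RT) vanishes at T_B = a/(Rb).
T_B = 2.34/(0.08314×0.0431) = 2.34/0.0035833 = 653.0 K

T_B ≈ 653.0 K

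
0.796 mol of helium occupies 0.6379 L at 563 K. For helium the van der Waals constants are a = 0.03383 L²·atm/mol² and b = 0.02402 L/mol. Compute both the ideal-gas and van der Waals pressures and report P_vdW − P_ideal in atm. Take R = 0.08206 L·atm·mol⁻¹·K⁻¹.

Ideal: P_ideal = nRT/V = (0.796)(0.08206)(563)/0.6379 = 57.6501 atm
vdW: P = nRT/(V − nb) − a n²/V² = 36.7750/0.618780 − 0.0214352/0.406916 = 59.4315 − 0.0526772 = 59.3788 atm
ΔP = 59.3788 − 57.6501 = 1.729 atm

ΔP ≈ 1.729 atm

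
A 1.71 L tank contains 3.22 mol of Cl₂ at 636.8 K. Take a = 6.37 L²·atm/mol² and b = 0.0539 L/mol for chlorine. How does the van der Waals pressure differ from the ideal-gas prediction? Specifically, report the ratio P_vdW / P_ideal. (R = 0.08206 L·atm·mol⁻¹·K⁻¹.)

P_vdW / P_ideal ≈ 0.8834

Ideal: P_ideal = nRT/V = (3.22)(0.08206)(636.8)/1.71 = 98.3998 atm
vdW: P = nRT/(V − nb) − a n²/V² = 168.264/1.53644 − 66.0467/2.92410 = 109.516 − 22.5870 = 86.929 atm
Ratio = 86.929/98.3998 = 0.8834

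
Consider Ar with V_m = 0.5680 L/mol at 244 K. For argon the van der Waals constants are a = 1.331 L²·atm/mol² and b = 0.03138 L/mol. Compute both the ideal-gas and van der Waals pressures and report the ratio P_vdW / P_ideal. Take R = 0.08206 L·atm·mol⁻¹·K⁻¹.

Ideal: P_ideal = RT/V_m = (0.08206)(244)/0.5680 = 35.2511 atm
vdW: P = RT/(V_m − b) − a/V_m² = 20.0226/0.536620 − 1.331/0.322624 = 37.3124 − 4.12555 = 33.1869 atm
Ratio = 33.1869/35.2511 = 0.9414

P_vdW / P_ideal ≈ 0.9414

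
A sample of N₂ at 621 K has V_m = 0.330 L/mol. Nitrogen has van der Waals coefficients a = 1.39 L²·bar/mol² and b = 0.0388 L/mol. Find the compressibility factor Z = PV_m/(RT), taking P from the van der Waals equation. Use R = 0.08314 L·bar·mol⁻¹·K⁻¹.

Z ≈ 1.052

P = RT/(V_m − b) − a/V_m² = (0.08314)(621)/(0.330 − 0.0388) − 1.39/(0.330)²
  = 51.630/0.29120 − 12.764 = 177.30 − 12.764 = 164.54 bar
Z = PV_m/(RT) = (164.54)(0.330)/((0.08314)(621)) = 54.298/51.630 = 1.052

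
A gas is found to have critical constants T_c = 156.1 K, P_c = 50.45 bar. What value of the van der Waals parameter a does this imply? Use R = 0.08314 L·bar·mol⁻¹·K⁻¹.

From T_c = 8a/(27Rb) and P_c = a/(27b²): a = 27 R² T_c²/(64 P_c).
a = 27×(0.08314)²×(156.1)²/(64×50.45) = 4547.7/3228.8 = 1.408 L²·bar/mol²

a ≈ 1.408 L²·bar/mol²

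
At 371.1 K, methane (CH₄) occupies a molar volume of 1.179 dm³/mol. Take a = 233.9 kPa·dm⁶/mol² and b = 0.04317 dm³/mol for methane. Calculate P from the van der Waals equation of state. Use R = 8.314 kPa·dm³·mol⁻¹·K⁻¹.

P ≈ 2548 kPa

P = RT/(V_m − b) − a/V_m²
RT/(V_m − b) = (8.314)(371.1)/(1.179 − 0.04317) = 3085.3/1.1358 = 2716.4 kPa
a/V_m² = 233.9/(1.179)² = 168.27 kPa
P = 2716.4 − 168.27 = 2548 kPa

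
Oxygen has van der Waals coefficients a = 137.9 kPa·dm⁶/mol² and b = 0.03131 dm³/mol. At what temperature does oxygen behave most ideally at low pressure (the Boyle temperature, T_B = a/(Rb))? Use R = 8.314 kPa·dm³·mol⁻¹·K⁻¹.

For a van der Waals gas the second virial coefficient B₂ = b − a/(RT) vanishes at T_B = a/(Rb).
T_B = 137.9/(8.314×0.03131) = 137.9/0.26031 = 529.8 K

T_B ≈ 529.8 K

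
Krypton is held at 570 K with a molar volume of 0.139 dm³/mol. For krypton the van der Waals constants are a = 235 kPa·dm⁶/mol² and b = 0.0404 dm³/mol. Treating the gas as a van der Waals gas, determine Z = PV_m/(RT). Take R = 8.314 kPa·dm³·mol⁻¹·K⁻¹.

P = RT/(V_m − b) − a/V_m² = (8.314)(570)/(0.139 − 0.0404) − 235/(0.139)²
  = 4739.0/0.098600 − 12163 = 48063 − 12163 = 35900 kPa
Z = PV_m/(RT) = (35900)(0.139)/((8.314)(570)) = 4990.1/4739.0 = 1.053

Z ≈ 1.053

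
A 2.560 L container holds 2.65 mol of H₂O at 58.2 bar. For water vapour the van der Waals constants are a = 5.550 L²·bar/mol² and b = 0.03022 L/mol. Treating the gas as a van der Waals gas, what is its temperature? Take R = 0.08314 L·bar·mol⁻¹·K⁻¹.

T ≈ 722.0 K

T = (P + a n²/V²)(V − nb)/(nR)
P + a n²/V² = 58.2 + (5.550)(2.65)²/(2.560)² = 64.147 bar
V − nb = 2.560 − (2.65)(0.03022) = 2.4799 L
T = (64.147)(2.4799)/((2.65)(0.08314)) = 722.0 K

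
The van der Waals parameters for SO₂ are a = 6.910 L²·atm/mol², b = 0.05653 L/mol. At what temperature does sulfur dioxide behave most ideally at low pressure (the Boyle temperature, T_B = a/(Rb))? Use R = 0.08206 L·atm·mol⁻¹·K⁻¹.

T_B ≈ 1490 K

For a van der Waals gas the second virial coefficient B₂ = b − a/(RT) vanishes at T_B = a/(Rb).
T_B = 6.910/(0.08206×0.05653) = 6.910/0.0046389 = 1490 K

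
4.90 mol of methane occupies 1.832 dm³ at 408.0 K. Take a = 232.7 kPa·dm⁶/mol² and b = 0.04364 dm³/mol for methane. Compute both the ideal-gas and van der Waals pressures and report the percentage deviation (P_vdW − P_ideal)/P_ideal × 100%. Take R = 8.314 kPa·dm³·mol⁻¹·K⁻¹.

-5.13 %

Ideal: P_ideal = nRT/V = (4.90)(8.314)(408.0)/1.832 = 9072.79 kPa
vdW: P = nRT/(V − nb) − a n²/V² = 16621.3/1.61816 − 5587.13/3.35622 = 10271.7 − 1664.71 = 8607.0 kPa
% deviation = (8607.0 − 9072.79)/9072.79 × 100% = -5.13%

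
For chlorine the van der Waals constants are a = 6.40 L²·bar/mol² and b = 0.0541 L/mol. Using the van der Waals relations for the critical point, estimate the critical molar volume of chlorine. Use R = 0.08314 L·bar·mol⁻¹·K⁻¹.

V_m,c ≈ 0.1623 L/mol

For a van der Waals gas, V_m,c = 3b.
V_m,c = 3×0.0541 = 0.1623 L/mol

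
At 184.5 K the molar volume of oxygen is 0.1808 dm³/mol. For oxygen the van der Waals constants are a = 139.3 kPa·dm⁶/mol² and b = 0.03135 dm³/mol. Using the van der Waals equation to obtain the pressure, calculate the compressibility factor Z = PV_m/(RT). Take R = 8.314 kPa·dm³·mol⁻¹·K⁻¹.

P = RT/(V_m − b) − a/V_m² = (8.314)(184.5)/(0.1808 − 0.03135) − 139.3/(0.1808)²
  = 1533.9/0.14945 − 4261.4 = 10264 − 4261.4 = 6003 kPa
Z = PV_m/(RT) = (6003)(0.1808)/((8.314)(184.5)) = 1085.3/1533.9 = 0.7075

Z ≈ 0.7075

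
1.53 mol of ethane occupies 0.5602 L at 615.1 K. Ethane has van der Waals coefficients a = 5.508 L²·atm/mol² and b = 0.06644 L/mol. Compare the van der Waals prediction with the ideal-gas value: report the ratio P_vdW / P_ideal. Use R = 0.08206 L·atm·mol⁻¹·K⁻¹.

P_vdW / P_ideal ≈ 0.9237

Ideal: P_ideal = nRT/V = (1.53)(0.08206)(615.1)/0.5602 = 137.856 atm
vdW: P = nRT/(V − nb) − a n²/V² = 77.2269/0.458547 − 12.8937/0.313824 = 168.417 − 41.0858 = 127.331 atm
Ratio = 127.331/137.856 = 0.9237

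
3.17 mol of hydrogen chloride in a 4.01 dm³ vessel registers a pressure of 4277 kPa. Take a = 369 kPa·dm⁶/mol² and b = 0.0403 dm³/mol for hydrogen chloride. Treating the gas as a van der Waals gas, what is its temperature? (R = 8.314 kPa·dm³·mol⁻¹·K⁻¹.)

T = (P + a n²/V²)(V − nb)/(nR)
P + a n²/V² = 4277 + (369)(3.17)²/(4.01)² = 4507.6 kPa
V − nb = 4.01 − (3.17)(0.0403) = 3.8822 dm³
T = (4507.6)(3.8822)/((3.17)(8.314)) = 664.0 K

T ≈ 664.0 K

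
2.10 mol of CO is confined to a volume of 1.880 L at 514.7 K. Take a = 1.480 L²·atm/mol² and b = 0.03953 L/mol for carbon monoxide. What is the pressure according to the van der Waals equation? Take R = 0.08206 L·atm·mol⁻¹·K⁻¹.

P = nRT/(V − nb) − a n²/V²
nRT/(V − nb) = (2.10)(0.08206)(514.7)/(1.880 − 2.10×0.03953) = 88.696/1.7970 = 49.358 atm
a n²/V² = (1.480)(2.10)²/(1.880)² = 1.8467 atm
P = 49.358 − 1.8467 = 47.51 atm

P ≈ 47.51 atm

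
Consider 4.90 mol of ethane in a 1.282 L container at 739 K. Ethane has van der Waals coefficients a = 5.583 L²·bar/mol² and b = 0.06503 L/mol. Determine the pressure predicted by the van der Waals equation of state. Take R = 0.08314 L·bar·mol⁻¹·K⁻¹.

P = nRT/(V − nb) − a n²/V²
nRT/(V − nb) = (4.90)(0.08314)(739)/(1.282 − 4.90×0.06503) = 301.06/0.96335 = 312.51 bar
a n²/V² = (5.583)(4.90)²/(1.282)² = 81.561 bar
P = 312.51 − 81.561 = 230.9 bar

P ≈ 230.9 bar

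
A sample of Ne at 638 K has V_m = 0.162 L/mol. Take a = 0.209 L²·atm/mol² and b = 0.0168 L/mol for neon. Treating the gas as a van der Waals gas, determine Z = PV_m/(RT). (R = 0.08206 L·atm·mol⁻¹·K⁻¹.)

Z ≈ 1.091

P = RT/(V_m − b) − a/V_m² = (0.08206)(638)/(0.162 − 0.0168) − 0.209/(0.162)²
  = 52.354/0.14520 − 7.9637 = 360.56 − 7.9637 = 352.60 atm
Z = PV_m/(RT) = (352.60)(0.162)/((0.08206)(638)) = 57.121/52.354 = 1.091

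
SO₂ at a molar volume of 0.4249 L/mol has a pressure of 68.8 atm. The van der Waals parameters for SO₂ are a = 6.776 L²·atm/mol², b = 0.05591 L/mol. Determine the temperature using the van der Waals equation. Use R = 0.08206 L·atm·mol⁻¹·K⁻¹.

T = (P + a/V_m²)(V_m − b)/R
P + a/V_m² = 68.8 + 6.776/(0.4249)² = 106.33 atm
V_m − b = 0.4249 − 0.05591 = 0.36899 L/mol
T = (106.33)(0.36899)/0.08206 = 478.1 K

T ≈ 478.1 K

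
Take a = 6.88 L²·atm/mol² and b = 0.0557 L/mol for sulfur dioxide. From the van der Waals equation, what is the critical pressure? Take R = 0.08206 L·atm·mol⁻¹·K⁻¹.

For a van der Waals gas, P_c = a/(27b²).
P_c = 6.88/(27×(0.0557)²) = 6.88/0.083767 = 82.13 atm

P_c ≈ 82.13 atm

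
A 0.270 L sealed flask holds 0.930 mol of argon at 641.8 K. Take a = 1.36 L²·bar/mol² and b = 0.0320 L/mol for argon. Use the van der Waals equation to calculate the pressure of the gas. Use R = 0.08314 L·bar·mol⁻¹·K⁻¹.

P ≈ 190.4 bar

P = nRT/(V − nb) − a n²/V²
nRT/(V − nb) = (0.930)(0.08314)(641.8)/(0.270 − 0.930×0.0320) = 49.624/0.24024 = 206.56 bar
a n²/V² = (1.36)(0.930)²/(0.270)² = 16.135 bar
P = 206.56 − 16.135 = 190.4 bar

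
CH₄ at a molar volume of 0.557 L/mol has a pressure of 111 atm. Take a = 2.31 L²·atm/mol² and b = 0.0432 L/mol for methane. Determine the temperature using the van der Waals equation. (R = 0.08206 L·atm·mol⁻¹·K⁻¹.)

T ≈ 741.6 K

T = (P + a/V_m²)(V_m − b)/R
P + a/V_m² = 111 + 2.31/(0.557)² = 118.45 atm
V_m − b = 0.557 − 0.0432 = 0.51380 L/mol
T = (118.45)(0.51380)/0.08206 = 741.6 K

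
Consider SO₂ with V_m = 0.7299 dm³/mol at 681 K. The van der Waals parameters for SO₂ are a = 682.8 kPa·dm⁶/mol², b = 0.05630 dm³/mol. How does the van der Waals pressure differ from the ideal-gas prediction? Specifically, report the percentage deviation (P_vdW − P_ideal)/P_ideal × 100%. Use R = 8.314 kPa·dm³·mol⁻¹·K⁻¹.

-8.16 %

Ideal: P_ideal = RT/V_m = (8.314)(681)/0.7299 = 7757.00 kPa
vdW: P = RT/(V_m − b) − a/V_m² = 5661.83/0.673600 − 682.8/0.532754 = 8405.33 − 1281.64 = 7123.69 kPa
% deviation = (7123.69 − 7757.00)/7757.00 × 100% = -8.16%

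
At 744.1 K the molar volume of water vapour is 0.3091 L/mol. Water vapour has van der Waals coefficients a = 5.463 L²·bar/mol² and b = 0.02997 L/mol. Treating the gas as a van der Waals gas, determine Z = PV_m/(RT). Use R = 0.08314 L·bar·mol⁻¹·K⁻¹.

P = RT/(V_m − b) − a/V_m² = (0.08314)(744.1)/(0.3091 − 0.02997) − 5.463/(0.3091)²
  = 61.864/0.27913 − 57.179 = 221.63 − 57.179 = 164.45 bar
Z = PV_m/(RT) = (164.45)(0.3091)/((0.08314)(744.1)) = 50.831/61.864 = 0.8217

Z ≈ 0.8217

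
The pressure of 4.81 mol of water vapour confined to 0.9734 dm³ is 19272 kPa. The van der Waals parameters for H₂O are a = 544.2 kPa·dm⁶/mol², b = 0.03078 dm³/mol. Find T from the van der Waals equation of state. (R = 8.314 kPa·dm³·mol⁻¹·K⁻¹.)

T = (P + a n²/V²)(V − nb)/(nR)
P + a n²/V² = 19272 + (544.2)(4.81)²/(0.9734)² = 32560 kPa
V − nb = 0.9734 − (4.81)(0.03078) = 0.82535 dm³
T = (32560)(0.82535)/((4.81)(8.314)) = 672.0 K

T ≈ 672.0 K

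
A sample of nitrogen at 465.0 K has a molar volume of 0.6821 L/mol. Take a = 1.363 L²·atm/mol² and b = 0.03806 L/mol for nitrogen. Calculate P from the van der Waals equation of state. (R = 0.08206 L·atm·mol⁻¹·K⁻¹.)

P = RT/(V_m − b) − a/V_m²
RT/(V_m − b) = (0.08206)(465.0)/(0.6821 − 0.03806) = 38.158/0.64404 = 59.248 atm
a/V_m² = 1.363/(0.6821)² = 2.9295 atm
P = 59.248 − 2.9295 = 56.32 atm

P ≈ 56.32 atm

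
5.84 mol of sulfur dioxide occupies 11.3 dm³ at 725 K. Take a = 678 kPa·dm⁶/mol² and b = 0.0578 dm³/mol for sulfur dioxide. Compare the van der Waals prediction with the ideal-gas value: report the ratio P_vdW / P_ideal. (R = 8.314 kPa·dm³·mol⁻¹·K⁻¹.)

P_vdW / P_ideal ≈ 0.9727

Ideal: P_ideal = nRT/V = (5.84)(8.314)(725)/11.3 = 3115.17 kPa
vdW: P = nRT/(V − nb) − a n²/V² = 35201.5/10.9624 − 23123.6/127.690 = 3211.11 − 181.092 = 3030.02 kPa
Ratio = 3030.02/3115.17 = 0.9727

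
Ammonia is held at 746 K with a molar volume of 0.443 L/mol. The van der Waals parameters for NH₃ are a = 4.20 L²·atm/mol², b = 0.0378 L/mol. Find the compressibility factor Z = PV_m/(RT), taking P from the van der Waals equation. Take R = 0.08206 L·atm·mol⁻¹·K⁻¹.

P = RT/(V_m − b) − a/V_m² = (0.08206)(746)/(0.443 − 0.0378) − 4.20/(0.443)²
  = 61.217/0.40520 − 21.401 = 151.08 − 21.401 = 129.68 atm
Z = PV_m/(RT) = (129.68)(0.443)/((0.08206)(746)) = 57.448/61.217 = 0.9384

Z ≈ 0.9384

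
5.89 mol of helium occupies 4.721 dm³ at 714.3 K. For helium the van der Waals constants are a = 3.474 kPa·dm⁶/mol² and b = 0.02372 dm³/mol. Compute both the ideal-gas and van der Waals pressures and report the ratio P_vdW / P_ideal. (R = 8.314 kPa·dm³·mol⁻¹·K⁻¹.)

P_vdW / P_ideal ≈ 1.030

Ideal: P_ideal = nRT/V = (5.89)(8.314)(714.3)/4.721 = 7409.21 kPa
vdW: P = nRT/(V − nb) − a n²/V² = 34978.9/4.58129 − 120.520/22.2878 = 7635.16 − 5.40744 = 7629.75 kPa
Ratio = 7629.75/7409.21 = 1.030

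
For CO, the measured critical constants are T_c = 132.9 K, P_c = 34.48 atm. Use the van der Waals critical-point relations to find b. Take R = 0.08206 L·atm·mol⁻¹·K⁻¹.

b ≈ 0.03954 L/mol

From T_c = 8a/(27Rb) and P_c = a/(27b²): b = R T_c/(8 P_c).
b = (0.08206)(132.9)/(8×34.48) = 10.906/275.84 = 0.03954 L/mol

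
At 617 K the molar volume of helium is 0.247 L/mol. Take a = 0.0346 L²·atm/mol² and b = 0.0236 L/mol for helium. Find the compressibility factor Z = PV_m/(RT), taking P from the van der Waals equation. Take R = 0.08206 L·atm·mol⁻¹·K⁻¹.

P = RT/(V_m − b) − a/V_m² = (0.08206)(617)/(0.247 − 0.0236) − 0.0346/(0.247)²
  = 50.631/0.22340 − 0.56713 = 226.64 − 0.56713 = 226.07 atm
Z = PV_m/(RT) = (226.07)(0.247)/((0.08206)(617)) = 55.839/50.631 = 1.103

Z ≈ 1.103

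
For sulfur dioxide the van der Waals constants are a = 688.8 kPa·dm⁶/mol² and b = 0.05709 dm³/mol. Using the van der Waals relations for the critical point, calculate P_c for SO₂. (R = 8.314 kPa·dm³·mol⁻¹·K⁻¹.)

P_c ≈ 7827 kPa

For a van der Waals gas, P_c = a/(27b²).
P_c = 688.8/(27×(0.05709)²) = 688.8/0.088000 = 7827 kPa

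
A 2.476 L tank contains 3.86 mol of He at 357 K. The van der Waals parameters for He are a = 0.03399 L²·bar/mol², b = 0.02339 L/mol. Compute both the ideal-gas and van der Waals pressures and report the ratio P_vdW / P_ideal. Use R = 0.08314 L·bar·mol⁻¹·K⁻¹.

P_vdW / P_ideal ≈ 1.036

Ideal: P_ideal = nRT/V = (3.86)(0.08314)(357)/2.476 = 46.2716 bar
vdW: P = nRT/(V − nb) − a n²/V² = 114.569/2.38571 − 0.506437/6.13058 = 48.0230 − 0.0826083 = 47.9404 bar
Ratio = 47.9404/46.2716 = 1.036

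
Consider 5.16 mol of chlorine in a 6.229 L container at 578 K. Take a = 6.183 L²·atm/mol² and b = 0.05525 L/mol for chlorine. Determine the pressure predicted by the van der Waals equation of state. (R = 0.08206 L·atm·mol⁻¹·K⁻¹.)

P ≈ 36.93 atm

P = nRT/(V − nb) − a n²/V²
nRT/(V − nb) = (5.16)(0.08206)(578)/(6.229 − 5.16×0.05525) = 244.74/5.9439 = 41.175 atm
a n²/V² = (6.183)(5.16)²/(6.229)² = 4.2429 atm
P = 41.175 − 4.2429 = 36.93 atm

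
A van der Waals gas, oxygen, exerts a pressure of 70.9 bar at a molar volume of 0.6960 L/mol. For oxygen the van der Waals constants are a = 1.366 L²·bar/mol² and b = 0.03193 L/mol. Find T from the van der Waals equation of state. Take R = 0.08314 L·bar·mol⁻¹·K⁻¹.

T ≈ 588.8 K

T = (P + a/V_m²)(V_m − b)/R
P + a/V_m² = 70.9 + 1.366/(0.6960)² = 73.720 bar
V_m − b = 0.6960 − 0.03193 = 0.66407 L/mol
T = (73.720)(0.66407)/0.08314 = 588.8 K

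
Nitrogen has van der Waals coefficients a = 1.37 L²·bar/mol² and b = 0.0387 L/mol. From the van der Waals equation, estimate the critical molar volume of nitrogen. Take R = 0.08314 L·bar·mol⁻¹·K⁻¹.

For a van der Waals gas, V_m,c = 3b.
V_m,c = 3×0.0387 = 0.1161 L/mol

V_m,c ≈ 0.1161 L/mol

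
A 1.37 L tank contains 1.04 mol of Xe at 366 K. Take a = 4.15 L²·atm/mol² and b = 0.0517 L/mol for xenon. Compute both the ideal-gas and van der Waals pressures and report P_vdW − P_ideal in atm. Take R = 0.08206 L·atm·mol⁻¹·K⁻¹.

ΔP ≈ -1.460 atm

Ideal: P_ideal = nRT/V = (1.04)(0.08206)(366)/1.37 = 22.7995 atm
vdW: P = nRT/(V − nb) − a n²/V² = 31.2353/1.31623 − 4.48864/1.87690 = 23.7309 − 2.39152 = 21.3394 atm
ΔP = 21.3394 − 22.7995 = -1.460 atm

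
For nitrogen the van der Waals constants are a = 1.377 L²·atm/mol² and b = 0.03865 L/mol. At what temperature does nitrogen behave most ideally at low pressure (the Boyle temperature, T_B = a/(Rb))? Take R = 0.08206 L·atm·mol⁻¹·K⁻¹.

For a van der Waals gas the second virial coefficient B₂ = b − a/(RT) vanishes at T_B = a/(Rb).
T_B = 1.377/(0.08206×0.03865) = 1.377/0.0031716 = 434.2 K

T_B ≈ 434.2 K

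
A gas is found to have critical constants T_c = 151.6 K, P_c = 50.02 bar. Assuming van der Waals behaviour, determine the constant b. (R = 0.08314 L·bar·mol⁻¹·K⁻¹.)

b ≈ 0.03150 L/mol

From T_c = 8a/(27Rb) and P_c = a/(27b²): b = R T_c/(8 P_c).
b = (0.08314)(151.6)/(8×50.02) = 12.604/400.16 = 0.03150 L/mol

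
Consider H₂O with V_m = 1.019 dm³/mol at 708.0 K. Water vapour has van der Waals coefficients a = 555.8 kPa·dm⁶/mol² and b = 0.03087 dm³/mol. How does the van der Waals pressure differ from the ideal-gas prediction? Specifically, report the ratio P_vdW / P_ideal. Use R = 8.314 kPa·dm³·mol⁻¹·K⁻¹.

P_vdW / P_ideal ≈ 0.9386

Ideal: P_ideal = RT/V_m = (8.314)(708.0)/1.019 = 5776.56 kPa
vdW: P = RT/(V_m − b) − a/V_m² = 5886.31/0.988130 − 555.8/1.03836 = 5957.02 − 535.267 = 5421.75 kPa
Ratio = 5421.75/5776.56 = 0.9386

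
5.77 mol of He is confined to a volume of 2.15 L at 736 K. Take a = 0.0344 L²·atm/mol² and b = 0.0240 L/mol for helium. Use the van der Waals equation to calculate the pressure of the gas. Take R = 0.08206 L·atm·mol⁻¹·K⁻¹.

P = nRT/(V − nb) − a n²/V²
nRT/(V − nb) = (5.77)(0.08206)(736)/(2.15 − 5.77×0.0240) = 348.49/2.0115 = 173.25 atm
a n²/V² = (0.0344)(5.77)²/(2.15)² = 0.24776 atm
P = 173.25 − 0.24776 = 173.0 atm

P ≈ 173.0 atm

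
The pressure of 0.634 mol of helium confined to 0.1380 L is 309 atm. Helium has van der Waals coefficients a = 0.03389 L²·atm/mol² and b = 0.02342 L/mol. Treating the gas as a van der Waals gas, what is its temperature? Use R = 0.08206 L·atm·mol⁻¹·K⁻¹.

T ≈ 733.1 K

T = (P + a n²/V²)(V − nb)/(nR)
P + a n²/V² = 309 + (0.03389)(0.634)²/(0.1380)² = 309.72 atm
V − nb = 0.1380 − (0.634)(0.02342) = 0.12315 L
T = (309.72)(0.12315)/((0.634)(0.08206)) = 733.1 K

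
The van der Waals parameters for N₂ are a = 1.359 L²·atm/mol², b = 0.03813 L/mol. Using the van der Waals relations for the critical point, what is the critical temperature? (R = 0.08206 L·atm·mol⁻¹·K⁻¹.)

For a van der Waals gas, T_c = 8a/(27Rb).
T_c = 8×1.359/(27×0.08206×0.03813) = 10.872/0.084482 = 128.7 K

T_c ≈ 128.7 K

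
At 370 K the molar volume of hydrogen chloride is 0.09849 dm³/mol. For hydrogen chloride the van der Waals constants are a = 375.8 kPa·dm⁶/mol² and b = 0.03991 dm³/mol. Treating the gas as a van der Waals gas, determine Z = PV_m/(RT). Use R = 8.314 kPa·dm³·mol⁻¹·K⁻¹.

P = RT/(V_m − b) − a/V_m² = (8.314)(370)/(0.09849 − 0.03991) − 375.8/(0.09849)²
  = 3076.2/0.058580 − 38741 = 52513 − 38741 = 13772 kPa
Z = PV_m/(RT) = (13772)(0.09849)/((8.314)(370)) = 1356.4/3076.2 = 0.4409

Z ≈ 0.4409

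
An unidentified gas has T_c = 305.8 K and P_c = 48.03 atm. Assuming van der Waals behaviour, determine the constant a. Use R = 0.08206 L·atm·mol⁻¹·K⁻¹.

a ≈ 5.531 L²·atm/mol²

From T_c = 8a/(27Rb) and P_c = a/(27b²): a = 27 R² T_c²/(64 P_c).
a = 27×(0.08206)²×(305.8)²/(64×48.03) = 17002/3073.9 = 5.531 L²·atm/mol²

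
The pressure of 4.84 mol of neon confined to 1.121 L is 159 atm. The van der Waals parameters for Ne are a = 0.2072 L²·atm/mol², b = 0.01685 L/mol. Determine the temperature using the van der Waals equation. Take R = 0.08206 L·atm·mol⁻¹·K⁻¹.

T = (P + a n²/V²)(V − nb)/(nR)
P + a n²/V² = 159 + (0.2072)(4.84)²/(1.121)² = 162.86 atm
V − nb = 1.121 − (4.84)(0.01685) = 1.0394 L
T = (162.86)(1.0394)/((4.84)(0.08206)) = 426.2 K

T ≈ 426.2 K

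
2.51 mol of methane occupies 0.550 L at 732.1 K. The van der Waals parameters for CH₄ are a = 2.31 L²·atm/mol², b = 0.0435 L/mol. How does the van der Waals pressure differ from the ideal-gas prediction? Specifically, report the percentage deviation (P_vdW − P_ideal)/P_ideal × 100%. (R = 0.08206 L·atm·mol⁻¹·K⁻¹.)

Ideal: P_ideal = nRT/V = (2.51)(0.08206)(732.1)/0.550 = 274.166 atm
vdW: P = nRT/(V − nb) − a n²/V² = 150.791/0.440815 − 14.5532/0.302500 = 342.073 − 48.1098 = 293.963 atm
% deviation = (293.963 − 274.166)/274.166 × 100% = 7.22%

7.22 %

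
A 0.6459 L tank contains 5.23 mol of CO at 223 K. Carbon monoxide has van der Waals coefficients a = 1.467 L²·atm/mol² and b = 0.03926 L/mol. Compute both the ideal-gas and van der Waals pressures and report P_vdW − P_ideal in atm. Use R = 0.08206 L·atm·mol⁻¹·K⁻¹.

Ideal: P_ideal = nRT/V = (5.23)(0.08206)(223)/0.6459 = 148.174 atm
vdW: P = nRT/(V − nb) − a n²/V² = 95.7058/0.440570 − 40.1267/0.417187 = 217.232 − 96.1840 = 121.048 atm
ΔP = 121.048 − 148.174 = -27.13 atm

ΔP ≈ -27.13 atm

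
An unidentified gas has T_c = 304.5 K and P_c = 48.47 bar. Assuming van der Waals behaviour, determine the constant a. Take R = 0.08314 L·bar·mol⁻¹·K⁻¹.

a ≈ 5.578 L²·bar/mol²

From T_c = 8a/(27Rb) and P_c = a/(27b²): a = 27 R² T_c²/(64 P_c).
a = 27×(0.08314)²×(304.5)²/(64×48.47) = 17304/3102.1 = 5.578 L²·bar/mol²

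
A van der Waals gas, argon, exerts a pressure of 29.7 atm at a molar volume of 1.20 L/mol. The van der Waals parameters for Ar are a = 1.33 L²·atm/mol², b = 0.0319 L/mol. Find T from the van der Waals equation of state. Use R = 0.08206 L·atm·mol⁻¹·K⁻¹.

T = (P + a/V_m²)(V_m − b)/R
P + a/V_m² = 29.7 + 1.33/(1.20)² = 30.624 atm
V_m − b = 1.20 − 0.0319 = 1.1681 L/mol
T = (30.624)(1.1681)/0.08206 = 435.9 K

T ≈ 435.9 K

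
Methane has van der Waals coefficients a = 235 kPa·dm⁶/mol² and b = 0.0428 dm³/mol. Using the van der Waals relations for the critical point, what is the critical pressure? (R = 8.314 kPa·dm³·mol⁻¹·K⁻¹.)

For a van der Waals gas, P_c = a/(27b²).
P_c = 235/(27×(0.0428)²) = 235/0.049460 = 4751 kPa

P_c ≈ 4751 kPa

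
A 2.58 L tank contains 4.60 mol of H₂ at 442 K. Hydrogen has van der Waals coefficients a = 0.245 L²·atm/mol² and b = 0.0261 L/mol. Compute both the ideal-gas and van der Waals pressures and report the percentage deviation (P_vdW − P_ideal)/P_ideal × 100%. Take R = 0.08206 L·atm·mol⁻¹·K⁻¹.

3.68 %

Ideal: P_ideal = nRT/V = (4.60)(0.08206)(442)/2.58 = 64.6684 atm
vdW: P = nRT/(V − nb) − a n²/V² = 166.844/2.45994 − 5.18420/6.65640 = 67.8244 − 0.778829 = 67.0456 atm
% deviation = (67.0456 − 64.6684)/64.6684 × 100% = 3.68%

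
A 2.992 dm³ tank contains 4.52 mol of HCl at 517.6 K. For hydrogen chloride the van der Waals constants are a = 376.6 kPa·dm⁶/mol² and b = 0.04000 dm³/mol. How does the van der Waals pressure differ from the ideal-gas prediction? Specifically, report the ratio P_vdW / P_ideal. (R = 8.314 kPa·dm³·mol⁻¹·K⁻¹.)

P_vdW / P_ideal ≈ 0.9321

Ideal: P_ideal = nRT/V = (4.52)(8.314)(517.6)/2.992 = 6501.01 kPa
vdW: P = nRT/(V − nb) − a n²/V² = 19451.0/2.81120 − 7694.09/8.95206 = 6919.11 − 859.477 = 6059.63 kPa
Ratio = 6059.63/6501.01 = 0.9321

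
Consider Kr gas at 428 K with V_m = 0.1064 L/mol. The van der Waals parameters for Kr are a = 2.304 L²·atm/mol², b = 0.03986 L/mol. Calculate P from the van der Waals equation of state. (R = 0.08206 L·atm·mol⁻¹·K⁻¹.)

P ≈ 324.3 atm

P = RT/(V_m − b) − a/V_m²
RT/(V_m − b) = (0.08206)(428)/(0.1064 − 0.03986) = 35.122/0.066540 = 527.83 atm
a/V_m² = 2.304/(0.1064)² = 203.52 atm
P = 527.83 − 203.52 = 324.3 atm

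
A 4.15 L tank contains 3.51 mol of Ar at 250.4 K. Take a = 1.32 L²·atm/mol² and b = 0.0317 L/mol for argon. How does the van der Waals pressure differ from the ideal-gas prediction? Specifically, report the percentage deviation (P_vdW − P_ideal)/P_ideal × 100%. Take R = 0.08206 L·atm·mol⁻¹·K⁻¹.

-2.68 %

Ideal: P_ideal = nRT/V = (3.51)(0.08206)(250.4)/4.15 = 17.3790 atm
vdW: P = nRT/(V − nb) − a n²/V² = 72.1229/4.03873 − 16.2625/17.2225 = 17.8578 − 0.944259 = 16.9135 atm
% deviation = (16.9135 − 17.3790)/17.3790 × 100% = -2.68%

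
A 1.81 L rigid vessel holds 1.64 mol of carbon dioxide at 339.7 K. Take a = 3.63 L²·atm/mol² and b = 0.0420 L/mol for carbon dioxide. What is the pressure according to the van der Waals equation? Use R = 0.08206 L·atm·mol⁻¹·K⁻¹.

P = nRT/(V − nb) − a n²/V²
nRT/(V − nb) = (1.64)(0.08206)(339.7)/(1.81 − 1.64×0.0420) = 45.716/1.7411 = 26.257 atm
a n²/V² = (3.63)(1.64)²/(1.81)² = 2.9801 atm
P = 26.257 − 2.9801 = 23.28 atm

P ≈ 23.28 atm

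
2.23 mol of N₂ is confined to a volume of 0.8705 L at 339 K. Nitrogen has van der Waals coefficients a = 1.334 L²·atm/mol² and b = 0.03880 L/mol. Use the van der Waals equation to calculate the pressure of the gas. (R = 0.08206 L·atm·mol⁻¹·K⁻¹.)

P ≈ 70.37 atm

P = nRT/(V − nb) − a n²/V²
nRT/(V − nb) = (2.23)(0.08206)(339)/(0.8705 − 2.23×0.03880) = 62.035/0.78398 = 79.128 atm
a n²/V² = (1.334)(2.23)²/(0.8705)² = 8.7544 atm
P = 79.128 − 8.7544 = 70.37 atm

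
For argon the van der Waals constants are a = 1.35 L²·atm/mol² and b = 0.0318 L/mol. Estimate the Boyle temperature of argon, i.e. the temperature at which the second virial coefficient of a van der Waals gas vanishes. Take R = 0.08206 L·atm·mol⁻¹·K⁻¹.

For a van der Waals gas the second virial coefficient B₂ = b − a/(RT) vanishes at T_B = a/(Rb).
T_B = 1.35/(0.08206×0.0318) = 1.35/0.0026095 = 517.3 K

T_B ≈ 517.3 K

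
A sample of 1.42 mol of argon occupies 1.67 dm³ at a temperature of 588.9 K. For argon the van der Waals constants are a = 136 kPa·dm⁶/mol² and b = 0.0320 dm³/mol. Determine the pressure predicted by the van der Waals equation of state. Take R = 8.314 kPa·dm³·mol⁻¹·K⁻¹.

P ≈ 4181 kPa

P = nRT/(V − nb) − a n²/V²
nRT/(V − nb) = (1.42)(8.314)(588.9)/(1.67 − 1.42×0.0320) = 6952.5/1.6246 = 4279.5 kPa
a n²/V² = (136)(1.42)²/(1.67)² = 98.329 kPa
P = 4279.5 − 98.329 = 4181 kPa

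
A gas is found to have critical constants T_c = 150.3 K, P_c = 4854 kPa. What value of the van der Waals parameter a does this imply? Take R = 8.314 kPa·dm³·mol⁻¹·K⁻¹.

From T_c = 8a/(27Rb) and P_c = a/(27b²): a = 27 R² T_c²/(64 P_c).
a = 27×(8.314)²×(150.3)²/(64×4854) = 42160113/310656 = 135.7 kPa·dm⁶/mol²

a ≈ 135.7 kPa·dm⁶/mol²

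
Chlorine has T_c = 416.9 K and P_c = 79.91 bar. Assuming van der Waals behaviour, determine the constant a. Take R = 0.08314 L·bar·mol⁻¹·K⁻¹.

a ≈ 6.343 L²·bar/mol²

From T_c = 8a/(27Rb) and P_c = a/(27b²): a = 27 R² T_c²/(64 P_c).
a = 27×(0.08314)²×(416.9)²/(64×79.91) = 32438/5114.2 = 6.343 L²·bar/mol²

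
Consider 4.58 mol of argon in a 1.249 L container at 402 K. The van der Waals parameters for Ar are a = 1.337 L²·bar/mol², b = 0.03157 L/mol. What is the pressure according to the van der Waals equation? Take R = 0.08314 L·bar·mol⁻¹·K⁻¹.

P = nRT/(V − nb) − a n²/V²
nRT/(V − nb) = (4.58)(0.08314)(402)/(1.249 − 4.58×0.03157) = 153.07/1.1044 = 138.60 bar
a n²/V² = (1.337)(4.58)²/(1.249)² = 17.978 bar
P = 138.60 − 17.978 = 120.6 bar

P ≈ 120.6 bar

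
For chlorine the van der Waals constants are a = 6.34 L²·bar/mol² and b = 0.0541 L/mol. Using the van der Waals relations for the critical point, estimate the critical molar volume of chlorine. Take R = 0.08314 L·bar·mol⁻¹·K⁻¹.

V_m,c ≈ 0.1623 L/mol

For a van der Waals gas, V_m,c = 3b.
V_m,c = 3×0.0541 = 0.1623 L/mol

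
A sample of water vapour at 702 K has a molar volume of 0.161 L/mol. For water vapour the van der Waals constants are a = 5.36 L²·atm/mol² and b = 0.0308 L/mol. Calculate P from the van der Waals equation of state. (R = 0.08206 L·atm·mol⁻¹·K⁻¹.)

P = RT/(V_m − b) − a/V_m²
RT/(V_m − b) = (0.08206)(702)/(0.161 − 0.0308) = 57.606/0.13020 = 442.44 atm
a/V_m² = 5.36/(0.161)² = 206.78 atm
P = 442.44 − 206.78 = 235.7 atm

P ≈ 235.7 atm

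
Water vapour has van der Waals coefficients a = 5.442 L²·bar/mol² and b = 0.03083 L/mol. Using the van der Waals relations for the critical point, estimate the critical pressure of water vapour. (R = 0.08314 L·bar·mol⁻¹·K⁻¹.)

For a van der Waals gas, P_c = a/(27b²).
P_c = 5.442/(27×(0.03083)²) = 5.442/0.025663 = 212.1 bar

P_c ≈ 212.1 bar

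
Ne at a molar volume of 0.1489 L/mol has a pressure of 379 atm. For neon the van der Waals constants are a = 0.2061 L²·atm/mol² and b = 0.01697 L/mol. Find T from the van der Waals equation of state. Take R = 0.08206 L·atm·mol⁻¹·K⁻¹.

T ≈ 624.3 K

T = (P + a/V_m²)(V_m − b)/R
P + a/V_m² = 379 + 0.2061/(0.1489)² = 388.30 atm
V_m − b = 0.1489 − 0.01697 = 0.13193 L/mol
T = (388.30)(0.13193)/0.08206 = 624.3 K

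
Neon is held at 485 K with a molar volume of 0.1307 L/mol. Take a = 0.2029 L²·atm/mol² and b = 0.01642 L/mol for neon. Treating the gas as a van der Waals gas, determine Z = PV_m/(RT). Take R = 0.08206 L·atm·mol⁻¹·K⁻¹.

Z ≈ 1.105

P = RT/(V_m − b) − a/V_m² = (0.08206)(485)/(0.1307 − 0.01642) − 0.2029/(0.1307)²
  = 39.799/0.11428 − 11.878 = 348.26 − 11.878 = 336.38 atm
Z = PV_m/(RT) = (336.38)(0.1307)/((0.08206)(485)) = 43.965/39.799 = 1.105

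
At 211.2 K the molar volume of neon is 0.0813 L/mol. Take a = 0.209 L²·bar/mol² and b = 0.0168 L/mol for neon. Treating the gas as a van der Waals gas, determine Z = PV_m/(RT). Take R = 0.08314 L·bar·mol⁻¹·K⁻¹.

Z ≈ 1.114

P = RT/(V_m − b) − a/V_m² = (0.08314)(211.2)/(0.0813 − 0.0168) − 0.209/(0.0813)²
  = 17.559/0.064500 − 31.620 = 272.23 − 31.620 = 240.61 bar
Z = PV_m/(RT) = (240.61)(0.0813)/((0.08314)(211.2)) = 19.562/17.559 = 1.114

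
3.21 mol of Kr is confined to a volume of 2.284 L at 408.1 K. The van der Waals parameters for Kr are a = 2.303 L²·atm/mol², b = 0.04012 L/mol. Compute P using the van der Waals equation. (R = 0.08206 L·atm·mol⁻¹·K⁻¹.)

P ≈ 45.33 atm

P = nRT/(V − nb) − a n²/V²
nRT/(V − nb) = (3.21)(0.08206)(408.1)/(2.284 − 3.21×0.04012) = 107.50/2.1552 = 49.879 atm
a n²/V² = (2.303)(3.21)²/(2.284)² = 4.5490 atm
P = 49.879 − 4.5490 = 45.33 atm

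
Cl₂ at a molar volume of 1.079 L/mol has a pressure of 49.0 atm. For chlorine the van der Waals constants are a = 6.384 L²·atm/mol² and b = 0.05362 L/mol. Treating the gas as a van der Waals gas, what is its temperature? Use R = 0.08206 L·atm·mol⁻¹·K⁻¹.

T = (P + a/V_m²)(V_m − b)/R
P + a/V_m² = 49.0 + 6.384/(1.079)² = 54.483 atm
V_m − b = 1.079 − 0.05362 = 1.0254 L/mol
T = (54.483)(1.0254)/0.08206 = 680.8 K

T ≈ 680.8 K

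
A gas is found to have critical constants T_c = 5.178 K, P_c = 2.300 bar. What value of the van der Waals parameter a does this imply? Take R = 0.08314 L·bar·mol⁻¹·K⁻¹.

a ≈ 0.03399 L²·bar/mol²

From T_c = 8a/(27Rb) and P_c = a/(27b²): a = 27 R² T_c²/(64 P_c).
a = 27×(0.08314)²×(5.178)²/(64×2.300) = 5.0039/147.20 = 0.03399 L²·bar/mol²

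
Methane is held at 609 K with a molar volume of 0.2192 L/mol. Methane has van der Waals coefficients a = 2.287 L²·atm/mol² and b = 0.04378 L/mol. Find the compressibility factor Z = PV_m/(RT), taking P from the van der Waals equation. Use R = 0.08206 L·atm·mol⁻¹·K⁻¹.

P = RT/(V_m − b) − a/V_m² = (0.08206)(609)/(0.2192 − 0.04378) − 2.287/(0.2192)²
  = 49.975/0.17542 − 47.598 = 284.89 − 47.598 = 237.29 atm
Z = PV_m/(RT) = (237.29)(0.2192)/((0.08206)(609)) = 52.014/49.975 = 1.041

Z ≈ 1.041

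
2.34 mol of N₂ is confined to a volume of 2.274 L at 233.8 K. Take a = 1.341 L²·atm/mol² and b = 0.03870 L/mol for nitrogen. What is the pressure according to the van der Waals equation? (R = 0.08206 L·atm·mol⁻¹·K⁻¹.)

P = nRT/(V − nb) − a n²/V²
nRT/(V − nb) = (2.34)(0.08206)(233.8)/(2.274 − 2.34×0.03870) = 44.894/2.1834 = 20.562 atm
a n²/V² = (1.341)(2.34)²/(2.274)² = 1.4200 atm
P = 20.562 − 1.4200 = 19.14 atm

P ≈ 19.14 atm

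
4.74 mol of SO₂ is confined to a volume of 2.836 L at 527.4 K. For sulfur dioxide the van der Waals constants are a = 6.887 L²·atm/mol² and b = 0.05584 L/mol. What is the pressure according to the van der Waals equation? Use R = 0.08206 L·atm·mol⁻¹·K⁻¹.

P ≈ 60.54 atm

P = nRT/(V − nb) − a n²/V²
nRT/(V − nb) = (4.74)(0.08206)(527.4)/(2.836 − 4.74×0.05584) = 205.14/2.5713 = 79.781 atm
a n²/V² = (6.887)(4.74)²/(2.836)² = 19.239 atm
P = 79.781 − 19.239 = 60.54 atm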